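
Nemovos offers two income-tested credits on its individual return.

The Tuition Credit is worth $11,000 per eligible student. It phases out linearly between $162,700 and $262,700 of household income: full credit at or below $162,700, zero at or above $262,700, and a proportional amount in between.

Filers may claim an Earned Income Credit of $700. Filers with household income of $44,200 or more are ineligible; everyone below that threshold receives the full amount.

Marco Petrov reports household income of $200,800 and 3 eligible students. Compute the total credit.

$20,427

Tuition Credit: base = 3 × $11,000 = $33,000. $200,800 is $38,100 into a $100,000 phase-out range, leaving 61,900/100,000 of the credit: $33,000 × 61,900/100,000 = $20,427.
Earned Income Credit: $200,800 meets or exceeds the $44,200 cutoff, so the credit is $0.
Total: $20,427 + $0 = $20,427.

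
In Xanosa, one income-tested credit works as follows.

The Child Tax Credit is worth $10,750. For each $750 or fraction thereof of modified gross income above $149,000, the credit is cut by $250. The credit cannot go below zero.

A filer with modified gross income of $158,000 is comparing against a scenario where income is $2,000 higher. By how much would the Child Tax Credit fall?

At $158,000 — income exceeds $149,000 by $9,000, which is 12 full-or-partial $750 increments; reduction = 12 × $250 = $3,000, leaving $7,750.
At $160,000 — income exceeds $149,000 by $11,000, which is 15 full-or-partial $750 increments; reduction = 15 × $250 = $3,750, leaving $7,000.
Lost: $7,750 − $7,000 = $750.

$750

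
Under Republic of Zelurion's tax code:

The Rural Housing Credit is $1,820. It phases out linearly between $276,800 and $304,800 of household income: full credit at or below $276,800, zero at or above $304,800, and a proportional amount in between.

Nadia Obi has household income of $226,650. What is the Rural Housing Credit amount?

Rural Housing Credit: $226,650 is at or below the $276,800 threshold, so the full $1,820 applies.

$1,820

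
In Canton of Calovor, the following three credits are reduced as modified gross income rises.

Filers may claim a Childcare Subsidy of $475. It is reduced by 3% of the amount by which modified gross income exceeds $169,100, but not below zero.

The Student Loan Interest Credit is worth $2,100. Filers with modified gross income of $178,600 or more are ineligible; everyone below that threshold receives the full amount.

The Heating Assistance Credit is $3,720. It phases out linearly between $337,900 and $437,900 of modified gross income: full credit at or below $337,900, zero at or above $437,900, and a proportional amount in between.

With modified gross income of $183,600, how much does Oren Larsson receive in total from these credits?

$3,760

Childcare Subsidy: 3% of the $14,500 excess over $169,100 is $435; credit = $475 − $435 = $40.
Student Loan Interest Credit: $183,600 meets or exceeds the $178,600 cutoff, so the credit is $0.
Heating Assistance Credit: $183,600 is at or below the $337,900 threshold, so the full $3,720 applies.
Total: $40 + $0 + $3,720 = $3,760.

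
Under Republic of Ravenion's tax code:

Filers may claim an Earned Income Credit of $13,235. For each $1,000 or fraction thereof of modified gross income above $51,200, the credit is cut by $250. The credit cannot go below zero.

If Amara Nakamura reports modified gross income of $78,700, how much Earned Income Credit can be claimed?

$6,235

Earned Income Credit: income exceeds $51,200 by $27,500, which is 28 full-or-partial $1,000 increments; reduction = 28 × $250 = $7,000, leaving $6,235.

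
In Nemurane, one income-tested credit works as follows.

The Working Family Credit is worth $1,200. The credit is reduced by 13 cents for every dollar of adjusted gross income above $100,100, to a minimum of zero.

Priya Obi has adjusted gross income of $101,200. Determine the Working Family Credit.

$1,057

Working Family Credit: 13% of the $1,100 excess over $100,100 is $143; credit = $1,200 − $143 = $1,057.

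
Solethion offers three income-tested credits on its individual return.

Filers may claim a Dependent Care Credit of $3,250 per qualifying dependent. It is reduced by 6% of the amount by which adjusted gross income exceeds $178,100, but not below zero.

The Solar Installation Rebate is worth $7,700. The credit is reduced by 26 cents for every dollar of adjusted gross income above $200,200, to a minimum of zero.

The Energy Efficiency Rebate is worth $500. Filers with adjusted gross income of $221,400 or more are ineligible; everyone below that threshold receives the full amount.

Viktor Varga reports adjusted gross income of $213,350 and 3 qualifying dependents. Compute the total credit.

Dependent Care Credit: base = 3 × $3,250 = $9,750. 6% of the $35,250 excess over $178,100 is $2,115; credit = $9,750 − $2,115 = $7,635.
Solar Installation Rebate: 26% of the $13,150 excess over $200,200 is $3,419; credit = $7,700 − $3,419 = $4,281.
Energy Efficiency Rebate: $213,350 is below the $221,400 cutoff, so the full $500 applies.
Total: $7,635 + $4,281 + $500 = $12,416.

$12,416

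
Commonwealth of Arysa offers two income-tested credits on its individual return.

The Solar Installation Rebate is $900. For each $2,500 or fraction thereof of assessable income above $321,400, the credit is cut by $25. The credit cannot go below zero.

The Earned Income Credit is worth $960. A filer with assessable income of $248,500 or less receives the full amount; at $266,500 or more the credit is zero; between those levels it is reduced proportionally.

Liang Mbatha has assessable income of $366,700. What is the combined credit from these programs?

Solar Installation Rebate: income exceeds $321,400 by $45,300, which is 19 full-or-partial $2,500 increments; reduction = 19 × $25 = $475, leaving $425.
Earned Income Credit: $366,700 is at or above $266,500, so the credit is $0.
Total: $425 + $0 = $425.

$425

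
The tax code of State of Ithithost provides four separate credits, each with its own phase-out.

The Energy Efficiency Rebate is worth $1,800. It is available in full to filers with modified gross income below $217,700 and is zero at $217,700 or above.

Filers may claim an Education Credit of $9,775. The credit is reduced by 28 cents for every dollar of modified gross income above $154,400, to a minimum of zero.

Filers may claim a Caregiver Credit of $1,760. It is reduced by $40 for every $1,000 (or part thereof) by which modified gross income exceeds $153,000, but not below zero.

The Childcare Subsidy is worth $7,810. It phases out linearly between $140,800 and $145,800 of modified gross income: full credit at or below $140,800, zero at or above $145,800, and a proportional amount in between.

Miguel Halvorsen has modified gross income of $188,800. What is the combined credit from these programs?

Energy Efficiency Rebate: $188,800 is below the $217,700 cutoff, so the full $1,800 applies.
Education Credit: 28% of the $34,400 excess over $154,400 is $9,632; credit = $9,775 − $9,632 = $143.
Caregiver Credit: income exceeds $153,000 by $35,800, which is 36 full-or-partial $1,000 increments; reduction = 36 × $40 = $1,440, leaving $320.
Childcare Subsidy: $188,800 is at or above $145,800, so the credit is $0.
Total: $1,800 + $143 + $320 + $0 = $2,263.

$2,263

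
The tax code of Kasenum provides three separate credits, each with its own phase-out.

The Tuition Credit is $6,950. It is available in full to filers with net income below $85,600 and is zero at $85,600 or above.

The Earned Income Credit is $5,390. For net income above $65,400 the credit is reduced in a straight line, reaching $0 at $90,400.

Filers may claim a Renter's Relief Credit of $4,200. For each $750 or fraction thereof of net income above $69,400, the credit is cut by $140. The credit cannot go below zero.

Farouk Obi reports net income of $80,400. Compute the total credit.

Tuition Credit: $80,400 is below the $85,600 cutoff, so the full $6,950 applies.
Earned Income Credit: $80,400 is $15,000 into a $25,000 phase-out range, leaving 10,000/25,000 of the credit: $5,390 × 10,000/25,000 = $2,156.
Renter's Relief Credit: income exceeds $69,400 by $11,000, which is 15 full-or-partial $750 increments; reduction = 15 × $140 = $2,100, leaving $2,100.
Total: $6,950 + $2,156 + $2,100 = $11,206.

$11,206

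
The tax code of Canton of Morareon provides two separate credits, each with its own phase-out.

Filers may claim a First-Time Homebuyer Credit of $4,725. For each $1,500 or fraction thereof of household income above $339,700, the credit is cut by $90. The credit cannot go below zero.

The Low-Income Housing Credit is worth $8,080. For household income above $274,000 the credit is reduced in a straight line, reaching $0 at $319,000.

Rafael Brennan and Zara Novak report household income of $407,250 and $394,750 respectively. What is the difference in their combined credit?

$810

Rafael ($407,250): First-Time Homebuyer Credit: income exceeds $339,700 by $67,550, which is 46 full-or-partial $1,500 increments; reduction = 46 × $90 = $4,140, leaving $585. Low-Income Housing Credit: $407,250 is at or above $319,000, so the credit is $0. total $585 + $0 = $585
Zara ($394,750): First-Time Homebuyer Credit: income exceeds $339,700 by $55,050, which is 37 full-or-partial $1,500 increments; reduction = 37 × $90 = $3,330, leaving $1,395. Low-Income Housing Credit: $394,750 is at or above $319,000, so the credit is $0. total $1,395 + $0 = $1,395
Difference: |$585 − $1,395| = $810.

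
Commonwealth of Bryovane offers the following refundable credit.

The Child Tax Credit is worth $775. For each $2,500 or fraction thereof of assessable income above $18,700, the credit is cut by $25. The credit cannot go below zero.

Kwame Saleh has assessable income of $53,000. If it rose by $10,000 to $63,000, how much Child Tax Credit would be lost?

At $53,000 — income exceeds $18,700 by $34,300, which is 14 full-or-partial $2,500 increments; reduction = 14 × $25 = $350, leaving $425.
At $63,000 — income exceeds $18,700 by $44,300, which is 18 full-or-partial $2,500 increments; reduction = 18 × $25 = $450, leaving $325.
Lost: $425 − $325 = $100.

$100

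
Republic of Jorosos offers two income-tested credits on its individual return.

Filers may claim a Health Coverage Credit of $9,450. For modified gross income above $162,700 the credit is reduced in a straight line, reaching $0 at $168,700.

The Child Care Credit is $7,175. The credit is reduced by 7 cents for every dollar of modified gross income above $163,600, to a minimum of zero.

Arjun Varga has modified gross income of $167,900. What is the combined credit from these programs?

Health Coverage Credit: $167,900 is $5,200 into a $6,000 phase-out range, leaving 800/6,000 of the credit: $9,450 × 800/6,000 = $1,260.
Child Care Credit: 7% of the $4,300 excess over $163,600 is $301; credit = $7,175 − $301 = $6,874.
Total: $1,260 + $6,874 = $8,134.

$8,134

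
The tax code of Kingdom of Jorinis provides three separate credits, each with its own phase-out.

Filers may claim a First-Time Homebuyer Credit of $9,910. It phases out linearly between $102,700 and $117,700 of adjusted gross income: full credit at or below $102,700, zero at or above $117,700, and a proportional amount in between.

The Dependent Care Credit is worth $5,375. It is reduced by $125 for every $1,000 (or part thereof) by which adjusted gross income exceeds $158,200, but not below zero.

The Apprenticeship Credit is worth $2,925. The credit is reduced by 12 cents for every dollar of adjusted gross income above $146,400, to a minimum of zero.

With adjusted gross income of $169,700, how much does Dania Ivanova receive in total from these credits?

$4,004

First-Time Homebuyer Credit: $169,700 is at or above $117,700, so the credit is $0.
Dependent Care Credit: income exceeds $158,200 by $11,500, which is 12 full-or-partial $1,000 increments; reduction = 12 × $125 = $1,500, leaving $3,875.
Apprenticeship Credit: 12% of the $23,300 excess over $146,400 is $2,796; credit = $2,925 − $2,796 = $129.
Total: $0 + $3,875 + $129 = $4,004.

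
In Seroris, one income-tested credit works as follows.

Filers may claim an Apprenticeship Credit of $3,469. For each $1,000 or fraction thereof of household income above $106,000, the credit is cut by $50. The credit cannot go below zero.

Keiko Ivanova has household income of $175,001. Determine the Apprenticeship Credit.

Apprenticeship Credit: income exceeds $106,000 by $69,001 → 70 increments × $50 = $3,500 ≥ base, so the credit is $0.

$0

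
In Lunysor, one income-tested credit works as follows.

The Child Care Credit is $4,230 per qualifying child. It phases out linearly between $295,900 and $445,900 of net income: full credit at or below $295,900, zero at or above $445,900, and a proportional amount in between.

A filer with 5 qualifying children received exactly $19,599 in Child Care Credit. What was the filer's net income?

$306,900

Full credit = 5 × $4,230 = $21,150.
$19,599 is 19,599/21,150 of the full $21,150, so 1,551/21,150 of the $150,000 range has been used: income = $295,900 + $150,000 × 1,551/21,150 = $306,900.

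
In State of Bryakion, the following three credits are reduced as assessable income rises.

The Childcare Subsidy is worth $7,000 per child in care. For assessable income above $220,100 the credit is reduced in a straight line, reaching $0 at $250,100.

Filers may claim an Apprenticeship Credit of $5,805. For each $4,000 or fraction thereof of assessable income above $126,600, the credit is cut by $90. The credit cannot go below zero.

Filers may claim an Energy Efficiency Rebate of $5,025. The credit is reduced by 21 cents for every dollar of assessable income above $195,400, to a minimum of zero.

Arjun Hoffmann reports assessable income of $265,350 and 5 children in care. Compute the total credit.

Childcare Subsidy: base = 5 × $7,000 = $35,000. $265,350 is at or above $250,100, so the credit is $0.
Apprenticeship Credit: income exceeds $126,600 by $138,750, which is 35 full-or-partial $4,000 increments; reduction = 35 × $90 = $3,150, leaving $2,655.
Energy Efficiency Rebate: 21% of the $69,950 excess over $195,400 is $14,689.50 ≥ base, so the credit is $0.
Total: $0 + $2,655 + $0 = $2,655.

$2,655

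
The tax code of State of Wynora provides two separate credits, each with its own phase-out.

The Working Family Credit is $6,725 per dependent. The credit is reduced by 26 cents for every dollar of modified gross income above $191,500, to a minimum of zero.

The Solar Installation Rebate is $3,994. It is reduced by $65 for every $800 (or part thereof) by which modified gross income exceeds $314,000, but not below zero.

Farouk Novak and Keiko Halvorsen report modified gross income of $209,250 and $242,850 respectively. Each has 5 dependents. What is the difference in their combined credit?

Farouk ($209,250): Working Family Credit: base = 5 × $6,725 = $33,625. 26% of the $17,750 excess over $191,500 is $4,615; credit = $33,625 − $4,615 = $29,010. Solar Installation Rebate: $209,250 is at or below the $314,000 threshold, so the full $3,994 applies. total $29,010 + $3,994 = $33,004
Keiko ($242,850): Working Family Credit: base = 5 × $6,725 = $33,625. 26% of the $51,350 excess over $191,500 is $13,351; credit = $33,625 − $13,351 = $20,274. Solar Installation Rebate: $242,850 is at or below the $314,000 threshold, so the full $3,994 applies. total $20,274 + $3,994 = $24,268
Difference: |$33,004 − $24,268| = $8,736.

$8,736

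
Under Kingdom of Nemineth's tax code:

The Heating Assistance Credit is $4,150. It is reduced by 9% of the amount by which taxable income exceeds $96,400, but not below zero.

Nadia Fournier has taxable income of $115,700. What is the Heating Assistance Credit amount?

$2,413

Heating Assistance Credit: 9% of the $19,300 excess over $96,400 is $1,737; credit = $4,150 − $1,737 = $2,413.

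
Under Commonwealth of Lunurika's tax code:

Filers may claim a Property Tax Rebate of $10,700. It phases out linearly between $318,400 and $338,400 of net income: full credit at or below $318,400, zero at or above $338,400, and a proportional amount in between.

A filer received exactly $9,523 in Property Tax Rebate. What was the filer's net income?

$320,600

$9,523 is 9,523/10,700 of the full $10,700, so 1,177/10,700 of the $20,000 range has been used: income = $318,400 + $20,000 × 1,177/10,700 = $320,600.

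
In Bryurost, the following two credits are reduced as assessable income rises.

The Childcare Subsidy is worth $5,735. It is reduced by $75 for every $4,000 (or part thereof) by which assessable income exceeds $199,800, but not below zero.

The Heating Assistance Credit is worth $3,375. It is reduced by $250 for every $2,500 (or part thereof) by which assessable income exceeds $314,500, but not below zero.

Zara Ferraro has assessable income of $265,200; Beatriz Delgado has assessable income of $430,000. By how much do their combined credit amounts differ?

$6,450

Zara ($265,200): Childcare Subsidy: income exceeds $199,800 by $65,400, which is 17 full-or-partial $4,000 increments; reduction = 17 × $75 = $1,275, leaving $4,460. Heating Assistance Credit: $265,200 is at or below the $314,500 threshold, so the full $3,375 applies. total $4,460 + $3,375 = $7,835
Beatriz ($430,000): Childcare Subsidy: income exceeds $199,800 by $230,200, which is 58 full-or-partial $4,000 increments; reduction = 58 × $75 = $4,350, leaving $1,385. Heating Assistance Credit: income exceeds $314,500 by $115,500 → 47 increments × $250 = $11,750 ≥ base, so the credit is $0. total $1,385 + $0 = $1,385
Difference: |$7,835 − $1,385| = $6,450.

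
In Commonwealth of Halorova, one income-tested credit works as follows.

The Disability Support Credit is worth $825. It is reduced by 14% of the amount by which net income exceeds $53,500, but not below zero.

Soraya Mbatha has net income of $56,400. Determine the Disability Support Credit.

Disability Support Credit: 14% of the $2,900 excess over $53,500 is $406; credit = $825 − $406 = $419.

$419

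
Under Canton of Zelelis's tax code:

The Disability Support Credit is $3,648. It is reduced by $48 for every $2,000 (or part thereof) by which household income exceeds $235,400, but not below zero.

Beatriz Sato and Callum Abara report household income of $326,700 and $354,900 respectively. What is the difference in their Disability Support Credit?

$672

Beatriz ($326,700): Disability Support Credit: income exceeds $235,400 by $91,300, which is 46 full-or-partial $2,000 increments; reduction = 46 × $48 = $2,208, leaving $1,440.
Callum ($354,900): Disability Support Credit: income exceeds $235,400 by $119,500, which is 60 full-or-partial $2,000 increments; reduction = 60 × $48 = $2,880, leaving $768.
Difference: |$1,440 − $768| = $672.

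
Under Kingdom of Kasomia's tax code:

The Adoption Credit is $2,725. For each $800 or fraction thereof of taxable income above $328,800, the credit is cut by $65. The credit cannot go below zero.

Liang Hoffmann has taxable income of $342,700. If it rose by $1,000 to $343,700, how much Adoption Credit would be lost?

At $342,700 — income exceeds $328,800 by $13,900, which is 18 full-or-partial $800 increments; reduction = 18 × $65 = $1,170, leaving $1,555.
At $343,700 — income exceeds $328,800 by $14,900, which is 19 full-or-partial $800 increments; reduction = 19 × $65 = $1,235, leaving $1,490.
Lost: $1,555 − $1,490 = $65.

$65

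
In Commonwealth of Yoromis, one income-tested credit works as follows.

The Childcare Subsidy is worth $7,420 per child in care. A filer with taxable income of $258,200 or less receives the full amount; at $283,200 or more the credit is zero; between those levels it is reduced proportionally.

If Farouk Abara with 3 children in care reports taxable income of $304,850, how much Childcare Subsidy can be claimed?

$0

Childcare Subsidy: base = 3 × $7,420 = $22,260. $304,850 is at or above $283,200, so the credit is $0.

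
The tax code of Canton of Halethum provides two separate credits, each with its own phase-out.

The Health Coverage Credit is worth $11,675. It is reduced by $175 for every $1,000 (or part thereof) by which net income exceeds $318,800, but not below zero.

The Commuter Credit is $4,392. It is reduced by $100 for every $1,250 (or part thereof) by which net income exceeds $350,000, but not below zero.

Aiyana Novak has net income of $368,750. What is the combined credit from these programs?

$5,817

Health Coverage Credit: income exceeds $318,800 by $49,950, which is 50 full-or-partial $1,000 increments; reduction = 50 × $175 = $8,750, leaving $2,925.
Commuter Credit: income exceeds $350,000 by $18,750, which is 15 full-or-partial $1,250 increments; reduction = 15 × $100 = $1,500, leaving $2,892.
Total: $2,925 + $2,892 = $5,817.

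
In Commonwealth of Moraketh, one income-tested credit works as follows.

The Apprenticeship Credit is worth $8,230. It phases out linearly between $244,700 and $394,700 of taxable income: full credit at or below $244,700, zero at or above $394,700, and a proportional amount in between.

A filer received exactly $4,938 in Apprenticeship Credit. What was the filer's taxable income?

$4,938 is 4,938/8,230 of the full $8,230, so 3,292/8,230 of the $150,000 range has been used: income = $244,700 + $150,000 × 3,292/8,230 = $304,700.

$304,700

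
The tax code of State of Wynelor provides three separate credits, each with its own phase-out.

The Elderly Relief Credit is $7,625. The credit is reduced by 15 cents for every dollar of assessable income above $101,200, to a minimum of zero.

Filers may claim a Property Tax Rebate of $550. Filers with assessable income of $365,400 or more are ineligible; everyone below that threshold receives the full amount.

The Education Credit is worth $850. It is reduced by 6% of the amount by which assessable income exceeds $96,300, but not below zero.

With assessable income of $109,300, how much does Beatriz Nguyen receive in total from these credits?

Elderly Relief Credit: 15% of the $8,100 excess over $101,200 is $1,215; credit = $7,625 − $1,215 = $6,410.
Property Tax Rebate: $109,300 is below the $365,400 cutoff, so the full $550 applies.
Education Credit: 6% of the $13,000 excess over $96,300 is $780; credit = $850 − $780 = $70.
Total: $6,410 + $550 + $70 = $7,030.

$7,030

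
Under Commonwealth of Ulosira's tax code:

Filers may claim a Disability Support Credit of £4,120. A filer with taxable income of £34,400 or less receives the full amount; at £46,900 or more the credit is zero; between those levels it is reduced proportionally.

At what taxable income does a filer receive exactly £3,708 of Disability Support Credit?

£35,650

£3,708 is 3,708/4,120 of the full £4,120, so 412/4,120 of the £12,500 range has been used: income = £34,400 + £12,500 × 412/4,120 = £35,650.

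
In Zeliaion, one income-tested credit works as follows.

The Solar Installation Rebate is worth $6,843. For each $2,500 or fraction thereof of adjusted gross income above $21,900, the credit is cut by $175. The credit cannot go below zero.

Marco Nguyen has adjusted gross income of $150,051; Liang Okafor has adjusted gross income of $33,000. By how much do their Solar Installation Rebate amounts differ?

Marco ($150,051): Solar Installation Rebate: income exceeds $21,900 by $128,151 → 52 increments × $175 = $9,100 ≥ base, so the credit is $0.
Liang ($33,000): Solar Installation Rebate: income exceeds $21,900 by $11,100, which is 5 full-or-partial $2,500 increments; reduction = 5 × $175 = $875, leaving $5,968.
Difference: |$0 − $5,968| = $5,968.

$5,968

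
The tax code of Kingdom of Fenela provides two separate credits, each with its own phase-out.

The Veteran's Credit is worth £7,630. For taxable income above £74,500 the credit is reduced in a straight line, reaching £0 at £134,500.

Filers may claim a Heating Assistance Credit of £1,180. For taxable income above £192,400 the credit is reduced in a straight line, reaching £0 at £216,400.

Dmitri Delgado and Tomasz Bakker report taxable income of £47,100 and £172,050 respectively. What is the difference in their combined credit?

£7,630

Dmitri (£47,100): Veteran's Credit: £47,100 is at or below the £74,500 threshold, so the full £7,630 applies. Heating Assistance Credit: £47,100 is at or below the £192,400 threshold, so the full £1,180 applies. total £7,630 + £1,180 = £8,810
Tomasz (£172,050): Veteran's Credit: £172,050 is at or above £134,500, so the credit is £0. Heating Assistance Credit: £172,050 is at or below the £192,400 threshold, so the full £1,180 applies. total £0 + £1,180 = £1,180
Difference: |£8,810 − £1,180| = £7,630.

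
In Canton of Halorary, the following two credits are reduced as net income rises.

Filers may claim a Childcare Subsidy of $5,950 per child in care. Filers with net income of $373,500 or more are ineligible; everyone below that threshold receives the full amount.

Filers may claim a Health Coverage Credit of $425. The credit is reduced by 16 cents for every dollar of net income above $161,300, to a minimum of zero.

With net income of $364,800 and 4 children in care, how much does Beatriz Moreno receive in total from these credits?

Childcare Subsidy: base = 4 × $5,950 = $23,800. $364,800 is below the $373,500 cutoff, so the full $23,800 applies.
Health Coverage Credit: 16% of the $203,500 excess over $161,300 is $32,560 ≥ base, so the credit is $0.
Total: $23,800 + $0 = $23,800.

$23,800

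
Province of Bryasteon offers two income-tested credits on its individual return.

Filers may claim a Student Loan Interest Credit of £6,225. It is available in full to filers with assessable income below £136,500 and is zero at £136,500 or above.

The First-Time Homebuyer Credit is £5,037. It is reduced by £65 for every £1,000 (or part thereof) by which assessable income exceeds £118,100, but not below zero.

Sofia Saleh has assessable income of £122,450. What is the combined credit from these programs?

Student Loan Interest Credit: £122,450 is below the £136,500 cutoff, so the full £6,225 applies.
First-Time Homebuyer Credit: income exceeds £118,100 by £4,350, which is 5 full-or-partial £1,000 increments; reduction = 5 × £65 = £325, leaving £4,712.
Total: £6,225 + £4,712 = £10,937.

£10,937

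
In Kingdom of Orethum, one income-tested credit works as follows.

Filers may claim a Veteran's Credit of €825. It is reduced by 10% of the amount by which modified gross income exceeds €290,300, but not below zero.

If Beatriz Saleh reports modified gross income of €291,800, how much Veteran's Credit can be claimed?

Veteran's Credit: 10% of the €1,500 excess over €290,300 is €150; credit = €825 − €150 = €675.

€675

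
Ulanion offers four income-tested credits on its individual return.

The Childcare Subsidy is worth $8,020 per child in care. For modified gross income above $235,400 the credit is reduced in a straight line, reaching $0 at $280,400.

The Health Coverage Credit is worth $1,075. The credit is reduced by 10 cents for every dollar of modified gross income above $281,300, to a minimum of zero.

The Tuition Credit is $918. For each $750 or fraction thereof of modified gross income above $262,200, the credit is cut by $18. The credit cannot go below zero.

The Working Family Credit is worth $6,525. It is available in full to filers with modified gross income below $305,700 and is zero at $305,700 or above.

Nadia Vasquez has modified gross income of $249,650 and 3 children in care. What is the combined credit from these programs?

$24,959

Childcare Subsidy: base = 3 × $8,020 = $24,060. $249,650 is $14,250 into a $45,000 phase-out range, leaving 30,750/45,000 of the credit: $24,060 × 30,750/45,000 = $16,441.
Health Coverage Credit: $249,650 is at or below the $281,300 threshold, so the full $1,075 applies.
Tuition Credit: $249,650 is at or below the $262,200 threshold, so the full $918 applies.
Working Family Credit: $249,650 is below the $305,700 cutoff, so the full $6,525 applies.
Total: $16,441 + $1,075 + $918 + $6,525 = $24,959.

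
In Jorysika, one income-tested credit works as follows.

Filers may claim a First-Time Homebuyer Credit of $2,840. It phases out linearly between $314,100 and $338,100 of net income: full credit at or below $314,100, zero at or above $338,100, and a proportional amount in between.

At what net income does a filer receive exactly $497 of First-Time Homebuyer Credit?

$497 is 497/2,840 of the full $2,840, so 2,343/2,840 of the $24,000 range has been used: income = $314,100 + $24,000 × 2,343/2,840 = $333,900.

$333,900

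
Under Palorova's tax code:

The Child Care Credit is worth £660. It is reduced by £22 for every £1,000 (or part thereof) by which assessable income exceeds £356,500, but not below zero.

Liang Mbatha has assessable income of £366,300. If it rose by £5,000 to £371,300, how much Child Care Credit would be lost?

£110

At £366,300 — income exceeds £356,500 by £9,800, which is 10 full-or-partial £1,000 increments; reduction = 10 × £22 = £220, leaving £440.
At £371,300 — income exceeds £356,500 by £14,800, which is 15 full-or-partial £1,000 increments; reduction = 15 × £22 = £330, leaving £330.
Lost: £440 − £330 = £110.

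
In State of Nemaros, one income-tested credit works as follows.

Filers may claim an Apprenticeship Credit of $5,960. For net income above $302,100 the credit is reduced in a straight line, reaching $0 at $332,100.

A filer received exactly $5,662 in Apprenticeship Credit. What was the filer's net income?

$5,662 is 5,662/5,960 of the full $5,960, so 298/5,960 of the $30,000 range has been used: income = $302,100 + $30,000 × 298/5,960 = $303,600.

$303,600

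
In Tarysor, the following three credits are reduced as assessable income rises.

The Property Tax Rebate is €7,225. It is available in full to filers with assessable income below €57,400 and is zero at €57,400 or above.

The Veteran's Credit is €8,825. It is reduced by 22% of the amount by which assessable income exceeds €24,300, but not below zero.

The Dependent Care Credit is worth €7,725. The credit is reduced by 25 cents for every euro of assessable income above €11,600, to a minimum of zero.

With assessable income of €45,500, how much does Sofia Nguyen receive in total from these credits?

Property Tax Rebate: €45,500 is below the €57,400 cutoff, so the full €7,225 applies.
Veteran's Credit: 22% of the €21,200 excess over €24,300 is €4,664; credit = €8,825 − €4,664 = €4,161.
Dependent Care Credit: 25% of the €33,900 excess over €11,600 is €8,475 ≥ base, so the credit is €0.
Total: €7,225 + €4,161 + €0 = €11,386.

€11,386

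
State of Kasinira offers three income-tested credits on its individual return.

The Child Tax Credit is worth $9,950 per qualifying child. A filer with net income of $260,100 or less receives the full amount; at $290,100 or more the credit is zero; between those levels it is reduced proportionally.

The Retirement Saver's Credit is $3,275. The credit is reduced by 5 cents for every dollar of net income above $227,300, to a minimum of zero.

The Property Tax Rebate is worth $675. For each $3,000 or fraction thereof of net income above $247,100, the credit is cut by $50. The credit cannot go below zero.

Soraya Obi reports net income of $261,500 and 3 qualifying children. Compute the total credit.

Child Tax Credit: base = 3 × $9,950 = $29,850. $261,500 is $1,400 into a $30,000 phase-out range, leaving 28,600/30,000 of the credit: $29,850 × 28,600/30,000 = $28,457.
Retirement Saver's Credit: 5% of the $34,200 excess over $227,300 is $1,710; credit = $3,275 − $1,710 = $1,565.
Property Tax Rebate: income exceeds $247,100 by $14,400, which is 5 full-or-partial $3,000 increments; reduction = 5 × $50 = $250, leaving $425.
Total: $28,457 + $1,565 + $425 = $30,447.

$30,447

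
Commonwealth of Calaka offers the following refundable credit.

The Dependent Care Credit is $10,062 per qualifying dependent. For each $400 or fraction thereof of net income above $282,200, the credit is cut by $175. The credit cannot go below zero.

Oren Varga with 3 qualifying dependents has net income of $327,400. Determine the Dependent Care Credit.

$10,411

Dependent Care Credit: base = 3 × $10,062 = $30,186. income exceeds $282,200 by $45,200, which is 113 full-or-partial $400 increments; reduction = 113 × $175 = $19,775, leaving $10,411.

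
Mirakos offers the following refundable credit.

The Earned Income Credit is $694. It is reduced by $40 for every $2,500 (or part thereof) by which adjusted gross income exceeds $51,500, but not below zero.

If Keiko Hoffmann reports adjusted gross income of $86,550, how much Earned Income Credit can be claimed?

$94

Earned Income Credit: income exceeds $51,500 by $35,050, which is 15 full-or-partial $2,500 increments; reduction = 15 × $40 = $600, leaving $94.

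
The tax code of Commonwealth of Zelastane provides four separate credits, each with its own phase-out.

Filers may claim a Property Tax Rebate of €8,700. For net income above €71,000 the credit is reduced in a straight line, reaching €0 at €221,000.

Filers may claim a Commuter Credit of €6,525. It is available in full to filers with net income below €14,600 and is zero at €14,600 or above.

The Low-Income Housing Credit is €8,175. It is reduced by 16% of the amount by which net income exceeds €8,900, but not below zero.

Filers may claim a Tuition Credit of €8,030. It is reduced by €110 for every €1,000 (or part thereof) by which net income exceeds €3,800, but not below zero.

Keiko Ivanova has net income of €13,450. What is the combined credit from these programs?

Property Tax Rebate: €13,450 is at or below the €71,000 threshold, so the full €8,700 applies.
Commuter Credit: €13,450 is below the €14,600 cutoff, so the full €6,525 applies.
Low-Income Housing Credit: 16% of the €4,550 excess over €8,900 is €728; credit = €8,175 − €728 = €7,447.
Tuition Credit: income exceeds €3,800 by €9,650, which is 10 full-or-partial €1,000 increments; reduction = 10 × €110 = €1,100, leaving €6,930.
Total: €8,700 + €6,525 + €7,447 + €6,930 = €29,602.

€29,602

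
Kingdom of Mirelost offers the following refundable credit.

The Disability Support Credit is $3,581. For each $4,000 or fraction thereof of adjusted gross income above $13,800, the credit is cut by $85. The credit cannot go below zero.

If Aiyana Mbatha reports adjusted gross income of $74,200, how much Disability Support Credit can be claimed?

Disability Support Credit: income exceeds $13,800 by $60,400, which is 16 full-or-partial $4,000 increments; reduction = 16 × $85 = $1,360, leaving $2,221.

$2,221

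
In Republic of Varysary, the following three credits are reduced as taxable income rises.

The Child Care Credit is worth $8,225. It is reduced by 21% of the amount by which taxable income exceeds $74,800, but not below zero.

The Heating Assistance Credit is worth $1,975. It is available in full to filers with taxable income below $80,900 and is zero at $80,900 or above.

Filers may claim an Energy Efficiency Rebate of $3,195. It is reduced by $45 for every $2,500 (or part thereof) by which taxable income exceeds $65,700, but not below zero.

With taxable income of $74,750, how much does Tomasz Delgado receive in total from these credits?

Child Care Credit: $74,750 is at or below the $74,800 threshold, so the full $8,225 applies.
Heating Assistance Credit: $74,750 is below the $80,900 cutoff, so the full $1,975 applies.
Energy Efficiency Rebate: income exceeds $65,700 by $9,050, which is 4 full-or-partial $2,500 increments; reduction = 4 × $45 = $180, leaving $3,015.
Total: $8,225 + $1,975 + $3,015 = $13,215.

$13,215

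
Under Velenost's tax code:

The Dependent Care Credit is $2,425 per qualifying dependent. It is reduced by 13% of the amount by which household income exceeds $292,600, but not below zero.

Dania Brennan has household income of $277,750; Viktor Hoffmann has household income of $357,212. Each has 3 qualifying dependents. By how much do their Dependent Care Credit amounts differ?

$7,275

Dania ($277,750): Dependent Care Credit: base = 3 × $2,425 = $7,275. $277,750 is at or below the $292,600 threshold, so the full $7,275 applies.
Viktor ($357,212): Dependent Care Credit: base = 3 × $2,425 = $7,275. 13% of the $64,612 excess over $292,600 is $8,399.56 ≥ base, so the credit is $0.
Difference: |$7,275 − $0| = $7,275.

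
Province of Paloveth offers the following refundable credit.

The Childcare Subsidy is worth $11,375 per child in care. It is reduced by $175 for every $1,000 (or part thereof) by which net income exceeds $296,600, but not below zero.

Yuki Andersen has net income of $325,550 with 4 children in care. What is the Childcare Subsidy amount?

Childcare Subsidy: base = 4 × $11,375 = $45,500. income exceeds $296,600 by $28,950, which is 29 full-or-partial $1,000 increments; reduction = 29 × $175 = $5,075, leaving $40,425.

$40,425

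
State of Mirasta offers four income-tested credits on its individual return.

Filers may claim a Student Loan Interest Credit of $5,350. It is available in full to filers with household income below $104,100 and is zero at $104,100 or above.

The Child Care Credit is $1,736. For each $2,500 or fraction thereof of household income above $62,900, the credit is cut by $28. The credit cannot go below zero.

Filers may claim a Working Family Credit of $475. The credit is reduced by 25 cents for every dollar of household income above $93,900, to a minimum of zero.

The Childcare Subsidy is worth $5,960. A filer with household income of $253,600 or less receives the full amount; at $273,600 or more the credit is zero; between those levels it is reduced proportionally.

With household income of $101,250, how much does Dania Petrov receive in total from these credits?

$12,598

Student Loan Interest Credit: $101,250 is below the $104,100 cutoff, so the full $5,350 applies.
Child Care Credit: income exceeds $62,900 by $38,350, which is 16 full-or-partial $2,500 increments; reduction = 16 × $28 = $448, leaving $1,288.
Working Family Credit: 25% of the $7,350 excess over $93,900 is $1,837.50 ≥ base, so the credit is $0.
Childcare Subsidy: $101,250 is at or below the $253,600 threshold, so the full $5,960 applies.
Total: $5,350 + $1,288 + $0 + $5,960 = $12,598.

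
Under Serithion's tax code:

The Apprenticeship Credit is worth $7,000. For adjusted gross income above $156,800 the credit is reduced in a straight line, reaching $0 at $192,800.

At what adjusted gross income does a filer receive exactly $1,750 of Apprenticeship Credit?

$183,800

$1,750 is 1,750/7,000 of the full $7,000, so 5,250/7,000 of the $36,000 range has been used: income = $156,800 + $36,000 × 5,250/7,000 = $183,800.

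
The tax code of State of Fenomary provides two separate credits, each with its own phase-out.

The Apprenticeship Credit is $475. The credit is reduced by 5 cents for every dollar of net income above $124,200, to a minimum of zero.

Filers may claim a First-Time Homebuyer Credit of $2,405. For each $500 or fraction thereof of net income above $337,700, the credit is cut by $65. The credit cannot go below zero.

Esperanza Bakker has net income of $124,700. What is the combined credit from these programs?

$2,855

Apprenticeship Credit: 5% of the $500 excess over $124,200 is $25; credit = $475 − $25 = $450.
First-Time Homebuyer Credit: $124,700 is at or below the $337,700 threshold, so the full $2,405 applies.
Total: $450 + $2,405 = $2,855.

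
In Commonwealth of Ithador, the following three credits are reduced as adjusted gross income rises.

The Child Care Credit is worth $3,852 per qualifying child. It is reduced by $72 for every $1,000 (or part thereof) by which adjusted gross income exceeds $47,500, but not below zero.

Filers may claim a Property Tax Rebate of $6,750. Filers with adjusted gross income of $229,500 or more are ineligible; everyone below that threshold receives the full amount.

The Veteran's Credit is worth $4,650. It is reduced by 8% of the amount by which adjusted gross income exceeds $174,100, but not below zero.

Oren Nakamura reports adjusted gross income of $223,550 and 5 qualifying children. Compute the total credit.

Child Care Credit: base = 5 × $3,852 = $19,260. income exceeds $47,500 by $176,050, which is 177 full-or-partial $1,000 increments; reduction = 177 × $72 = $12,744, leaving $6,516.
Property Tax Rebate: $223,550 is below the $229,500 cutoff, so the full $6,750 applies.
Veteran's Credit: 8% of the $49,450 excess over $174,100 is $3,956; credit = $4,650 − $3,956 = $694.
Total: $6,516 + $6,750 + $694 = $13,960.

$13,960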